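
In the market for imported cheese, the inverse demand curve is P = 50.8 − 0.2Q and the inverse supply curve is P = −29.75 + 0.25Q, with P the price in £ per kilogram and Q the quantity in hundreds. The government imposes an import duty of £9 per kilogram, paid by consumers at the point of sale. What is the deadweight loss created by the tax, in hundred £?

Inverting to Q(P) form: Qd = 254 − 5P; Qs = 4P + 119.
Without the tax, 254 − 5P = 4P + 119 gives 9P = 135, so P* = £15 and Q* = 179.
With the tax collected from consumers, demand (in seller-price terms) shifts: Qd = 254 − 5(P + 9).
New equilibrium: consumers pay £19, producers receive £10, Q = 159. (Wedge: Pb − Ps = 9.)
Quantity falls by |ΔQ| = |179 − 159| = 20.
DWL = ½ · t · |ΔQ| = ½ · 9 · 20 = £90.

Deadweight loss = £90 hundred.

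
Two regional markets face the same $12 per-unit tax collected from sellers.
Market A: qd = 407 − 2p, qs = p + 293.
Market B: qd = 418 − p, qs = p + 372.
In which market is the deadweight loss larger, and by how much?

Market A: pre-tax p* = $38, q* = 331; post-tax q = 323; deadweight loss = $48.
Market B: pre-tax p* = $23, q* = 395; post-tax q = 389; deadweight loss = $36.
Difference: $48 vs $36 → market A is larger by $12.

Market A, by $12.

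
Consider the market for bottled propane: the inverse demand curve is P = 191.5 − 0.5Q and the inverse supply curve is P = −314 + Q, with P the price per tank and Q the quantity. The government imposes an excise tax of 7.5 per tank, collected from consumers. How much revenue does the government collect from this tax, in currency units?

Rewrite in direct form: Qd = 383 − 2P and Qs = P + 314.
Before the tax: set 383 − 2P = P + 314 → P* = 23, Q* = 337.
With the tax collected from consumers, demand (in seller-price terms) shifts: Qd = 383 − 2(P + 7.5).
New equilibrium: consumers pay 25.5, suppliers receive 18, Q = 332. (Wedge: Pb − Ps = 7.5.)
Revenue = t · Q = 7.5 · 332 = 2490.

Tax revenue = 2490.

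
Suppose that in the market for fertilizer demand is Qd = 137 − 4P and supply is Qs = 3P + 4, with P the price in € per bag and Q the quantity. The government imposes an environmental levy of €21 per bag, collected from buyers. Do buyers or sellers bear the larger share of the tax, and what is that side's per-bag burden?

Before the tax: set 137 − 4P = 3P + 4 → P* = €19, Q* = 61.
With the tax collected from buyers, demand (in seller-price terms) shifts: Qd = 137 − 4(P + 21).
New equilibrium: buyers pay €28, sellers receive €7, Q = 25. (Wedge: Pb − Ps = 21.)
Per-bag burden: buyers €9, sellers €12.
Sellers take the larger share because supply is less price-elastic here (demand slope 4 vs supply slope 3).

Sellers bear the larger share: €12 per bag.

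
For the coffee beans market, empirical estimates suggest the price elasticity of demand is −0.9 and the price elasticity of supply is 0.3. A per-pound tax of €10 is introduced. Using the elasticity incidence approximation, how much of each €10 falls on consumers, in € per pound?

Incidence ratio: consumers' share ≈ εs / (εs + |εd|) = 0.3 / (0.3 + 0.9) = 0.25.
So consumers bear ≈ 0.25 × €10 = €2.5; suppliers bear €7.5.

Consumers bear ≈ €2.5 per pound.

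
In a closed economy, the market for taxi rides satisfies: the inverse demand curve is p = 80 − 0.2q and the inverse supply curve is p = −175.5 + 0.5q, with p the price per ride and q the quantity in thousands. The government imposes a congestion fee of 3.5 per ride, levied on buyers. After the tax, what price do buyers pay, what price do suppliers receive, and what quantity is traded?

Rewrite in direct form: qd = 400 − 5p and qs = 2p + 351.
Before the tax: set 400 − 5p = 2p + 351 → p* = 7, q* = 365.
With the tax collected from buyers, demand (in seller-price terms) shifts: qd = 400 − 5(p + 3.5).
New equilibrium: buyers pay 8, suppliers receive 4.5, q = 360. (Wedge: pb − ps = 3.5.)

Buyers pay 8; suppliers receive 4.5; quantity = 360.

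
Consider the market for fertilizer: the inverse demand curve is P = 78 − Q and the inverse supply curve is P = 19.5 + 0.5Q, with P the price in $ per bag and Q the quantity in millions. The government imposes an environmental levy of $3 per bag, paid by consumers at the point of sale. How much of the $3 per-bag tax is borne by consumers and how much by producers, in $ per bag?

Inverting to Q(P) form: Qd = 78 − P; Qs = 2P − 39.
Without the tax, 78 − P = 2P − 39 gives 3P = 117, so P* = $39 and Q* = 39.
With the tax collected from consumers, demand (in seller-price terms) shifts: Qd = 78 − (P + 3).
New equilibrium: consumers pay $41, producers receive $38, Q = 37. (Wedge: Pb − Ps = 3.)
Burden on consumers: $2; on producers: $1. (They sum to $3.)

Consumers bear $2 per bag; producers bear $1 per bag.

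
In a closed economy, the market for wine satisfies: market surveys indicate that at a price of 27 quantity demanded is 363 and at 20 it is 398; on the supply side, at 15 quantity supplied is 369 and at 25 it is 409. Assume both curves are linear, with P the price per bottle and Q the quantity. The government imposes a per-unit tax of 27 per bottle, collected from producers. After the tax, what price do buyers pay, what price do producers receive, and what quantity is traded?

Demand slope: (398 − 363)/(20 − 27) = -5, so Qd = 498 − 5P.
Supply slope: (409 − 369)/(25 − 15) = 4, so Qs = 4P + 309.
Before the tax: set 498 − 5P = 4P + 309 → P* = 21, Q* = 393.
With the tax collected from producers, supply shifts: Qs = 4(P − 27) + 309.
New equilibrium: buyers pay 33, producers receive 6, Q = 333. (Wedge: Pb − Ps = 27.)

Buyers pay 33; producers receive 6; quantity = 333.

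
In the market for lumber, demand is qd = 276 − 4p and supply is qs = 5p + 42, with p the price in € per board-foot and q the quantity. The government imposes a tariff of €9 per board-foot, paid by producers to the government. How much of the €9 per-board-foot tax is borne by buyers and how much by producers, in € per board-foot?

Buyers bear €5 per board-foot; producers bear €4 per board-foot.

Before the tax: set 276 − 4p = 5p + 42 → p* = €26, q* = 172.
With the tax collected from producers, supply shifts: qs = 5(p − 9) + 42.
New equilibrium: buyers pay €31, producers receive €22, q = 152. (Wedge: pb − ps = 9.)
Burden on buyers: €5; on producers: €4. (They sum to €9.)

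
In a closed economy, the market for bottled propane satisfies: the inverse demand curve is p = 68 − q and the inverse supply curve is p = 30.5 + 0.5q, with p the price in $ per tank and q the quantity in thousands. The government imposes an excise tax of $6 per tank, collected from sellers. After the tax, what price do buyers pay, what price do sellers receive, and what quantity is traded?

Buyers pay $47; sellers receive $41; quantity = 21.

Rewrite in direct form: qd = 68 − p and qs = 2p − 61.
Before the tax: set 68 − p = 2p − 61 → p* = $43, q* = 25.
With the tax collected from sellers, supply shifts: qs = 2(p − 6) − 61.
Solving gives q = 21 with buyers paying $47 and sellers receiving $41 (the $6 wedge).
The less price-elastic side of the market bears the larger share of a per-unit tax.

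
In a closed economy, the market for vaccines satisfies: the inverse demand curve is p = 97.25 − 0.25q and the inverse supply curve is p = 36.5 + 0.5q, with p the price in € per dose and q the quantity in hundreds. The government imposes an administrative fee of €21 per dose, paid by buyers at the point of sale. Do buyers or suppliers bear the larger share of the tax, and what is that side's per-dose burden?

Suppliers bear the larger share: €14 per dose.

Rewrite in direct form: qd = 389 − 4p and qs = 2p − 73.
Without the tax, 389 − 4p = 2p − 73 gives 6p = 462, so p* = €77 and q* = 81.
With the tax collected from buyers, demand (in seller-price terms) shifts: qd = 389 − 4(p + 21).
Solving gives q = 53 with buyers paying €84 and suppliers receiving €63 (the €21 wedge).
Per-dose burden: buyers €7, suppliers €14.
Suppliers take the larger share because supply is less price-elastic here (demand slope 4 vs supply slope 2).
The less price-elastic side of the market bears the larger share of a per-unit tax.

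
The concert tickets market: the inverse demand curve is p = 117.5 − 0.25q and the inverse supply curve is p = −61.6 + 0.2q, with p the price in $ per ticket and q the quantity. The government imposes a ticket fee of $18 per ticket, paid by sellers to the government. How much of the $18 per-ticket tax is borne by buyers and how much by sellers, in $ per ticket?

Rewrite in direct form: qd = 470 − 4p and qs = 5p + 308.
Without the tax, 470 − 4p = 5p + 308 gives 9p = 162, so p* = $18 and q* = 398.
With the tax collected from sellers, supply shifts: qs = 5(p − 18) + 308.
Solving gives q = 358 with buyers paying $28 and sellers receiving $10 (the $18 wedge).
Burden on buyers: $10; on sellers: $8. (They sum to $18.)

Buyers bear $10 per ticket; sellers bear $8 per ticket.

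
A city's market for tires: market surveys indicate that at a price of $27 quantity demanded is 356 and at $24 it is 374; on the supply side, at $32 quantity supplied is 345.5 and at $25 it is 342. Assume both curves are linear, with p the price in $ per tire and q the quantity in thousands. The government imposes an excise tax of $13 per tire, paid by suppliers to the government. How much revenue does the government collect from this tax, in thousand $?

Tax revenue = $4394 thousand.

Demand slope: (374 − 356)/(24 − 27) = -6, so qd = 518 − 6p.
Supply slope: (342 − 345.5)/(25 − 32) = 0.5, so qs = 0.5p + 329.5.
Before the tax: set 518 − 6p = 0.5p + 329.5 → p* = $29, q* = 344.
With the tax collected from suppliers, supply shifts: qs = 0.5(p − 13) + 329.5.
Solving gives q = 338 with consumers paying $30 and suppliers receiving $17 (the $13 wedge).
Revenue = t · Q = 13 · 338 = $4394.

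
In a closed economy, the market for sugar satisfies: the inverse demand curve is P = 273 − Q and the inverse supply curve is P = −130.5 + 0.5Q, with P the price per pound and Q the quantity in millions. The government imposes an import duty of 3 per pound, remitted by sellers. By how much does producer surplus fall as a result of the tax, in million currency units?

Producer surplus falls by 268 million.

Rewrite in direct form: Qd = 273 − P and Qs = 2P + 261.
Without the tax, 273 − P = 2P + 261 gives 3P = 12, so P* = 4 and Q* = 269.
With the tax collected from sellers, supply shifts: Qs = 2(P − 3) + 261.
Solving gives Q = 267 with consumers paying 6 and sellers receiving 3 (the 3 wedge).
ΔPS is the trapezoid between Q = 267 and Q = 269 of height 1: ½ · (269 + 267) · 1 = 268.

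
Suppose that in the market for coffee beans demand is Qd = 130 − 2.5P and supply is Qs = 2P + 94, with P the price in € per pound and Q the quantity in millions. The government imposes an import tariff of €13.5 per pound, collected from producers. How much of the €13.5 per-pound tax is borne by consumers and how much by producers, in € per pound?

Consumers bear €6 per pound; producers bear €7.5 per pound.

Without the tax, 130 − 2.5P = 2P + 94 gives 4.5P = 36, so P* = €8 and Q* = 110.
With the tax collected from producers, supply shifts: Qs = 2(P − 13.5) + 94.
Solving gives Q = 95 with consumers paying €14 and producers receiving €0.5 (the €13.5 wedge).
Burden on consumers: €6; on producers: €7.5. (They sum to €13.5.)
The less price-elastic side of the market bears the larger share of a per-unit tax.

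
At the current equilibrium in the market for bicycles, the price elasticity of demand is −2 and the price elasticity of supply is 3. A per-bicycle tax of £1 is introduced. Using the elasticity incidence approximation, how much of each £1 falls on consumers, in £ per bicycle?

Consumers bear ≈ £0.6 per bicycle.

Incidence ratio: consumers' share ≈ εs / (εs + |εd|) = 3 / (3 + 2) = 0.6.
So consumers bear ≈ 0.6 × £1 = £0.6; producers bear £0.4.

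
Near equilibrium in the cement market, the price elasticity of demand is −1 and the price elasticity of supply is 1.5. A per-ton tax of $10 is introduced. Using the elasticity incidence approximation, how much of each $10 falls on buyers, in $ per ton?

Buyers bear ≈ $6 per ton.

Incidence ratio: buyers' share ≈ εs / (εs + |εd|) = 1.5 / (1.5 + 1) = 0.6.
So buyers bear ≈ 0.6 × $10 = $6; sellers bear $4.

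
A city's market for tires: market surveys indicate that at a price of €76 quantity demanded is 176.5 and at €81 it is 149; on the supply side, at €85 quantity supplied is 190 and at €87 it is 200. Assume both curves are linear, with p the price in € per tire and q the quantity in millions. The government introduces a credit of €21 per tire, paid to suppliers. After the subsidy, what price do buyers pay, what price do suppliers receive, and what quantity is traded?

Buyers pay €69; suppliers receive €90; quantity = 215.

Demand slope: (149 − 176.5)/(81 − 76) = -5.5, so qd = 594.5 − 5.5p.
Supply slope: (200 − 190)/(87 − 85) = 5, so qs = 5p − 235.
Without the subsidy, 594.5 − 5.5p = 5p − 235 gives 10.5p = 829.5, so p* = €79 and q* = 160.
With a per-unit subsidy paid to suppliers, each receives p + 21 per unit sold, so supply becomes qs = 5(p + 21) − 235.
Solving gives q = 215 with buyers paying €69 and suppliers receiving €90 (the €21 wedge).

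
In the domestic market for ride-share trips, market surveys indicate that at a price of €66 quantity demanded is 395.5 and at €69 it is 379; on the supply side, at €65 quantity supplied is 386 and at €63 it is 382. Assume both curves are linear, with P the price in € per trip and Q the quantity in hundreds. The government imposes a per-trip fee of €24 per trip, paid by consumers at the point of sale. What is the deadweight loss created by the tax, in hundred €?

Deadweight loss = €422.4 hundred.

Demand slope: (379 − 395.5)/(69 − 66) = -5.5, so Qd = 758.5 − 5.5P.
Supply slope: (382 − 386)/(63 − 65) = 2, so Qs = 2P + 256.
Before the tax: set 758.5 − 5.5P = 2P + 256 → P* = €67, Q* = 390.
With the tax collected from consumers, demand (in seller-price terms) shifts: Qd = 758.5 − 5.5(P + 24).
Solving gives Q = 354.8 with consumers paying €73.4 and producers receiving €49.4 (the €24 wedge).
Quantity falls by |ΔQ| = |390 − 354.8| = 35.2.
DWL = ½ · t · |ΔQ| = ½ · 24 · 35.2 = €422.4.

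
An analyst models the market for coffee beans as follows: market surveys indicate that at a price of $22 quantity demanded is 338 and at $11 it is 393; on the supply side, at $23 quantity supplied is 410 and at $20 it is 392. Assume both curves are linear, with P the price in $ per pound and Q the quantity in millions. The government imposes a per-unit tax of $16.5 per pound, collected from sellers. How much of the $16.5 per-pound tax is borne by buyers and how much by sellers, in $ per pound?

Demand slope: (393 − 338)/(11 − 22) = -5, so Qd = 448 − 5P.
Supply slope: (392 − 410)/(20 − 23) = 6, so Qs = 6P + 272.
Without the tax, 448 − 5P = 6P + 272 gives 11P = 176, so P* = $16 and Q* = 368.
With the tax collected from sellers, supply shifts: Qs = 6(P − 16.5) + 272.
New equilibrium: buyers pay $25, sellers receive $8.5, Q = 323. (Wedge: Pb − Ps = 16.5.)
Burden on buyers: $9; on sellers: $7.5. (They sum to $16.5.)
The less price-elastic side of the market bears the larger share of a per-unit tax.

Buyers bear $9 per pound; sellers bear $7.5 per pound.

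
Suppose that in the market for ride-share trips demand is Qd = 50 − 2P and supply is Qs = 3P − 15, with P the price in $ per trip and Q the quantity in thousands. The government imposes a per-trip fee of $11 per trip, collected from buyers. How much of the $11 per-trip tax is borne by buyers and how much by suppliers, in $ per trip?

Without the tax, 50 − 2P = 3P − 15 gives 5P = 65, so P* = $13 and Q* = 24.
With the tax collected from buyers, demand (in seller-price terms) shifts: Qd = 50 − 2(P + 11).
New equilibrium: buyers pay $19.6, suppliers receive $8.6, Q = 10.8. (Wedge: Pb − Ps = 11.)
Burden on buyers: $6.6; on suppliers: $4.4. (They sum to $11.)
The less price-elastic side of the market bears the larger share of a per-unit tax.

Buyers bear $6.6 per trip; suppliers bear $4.4 per trip.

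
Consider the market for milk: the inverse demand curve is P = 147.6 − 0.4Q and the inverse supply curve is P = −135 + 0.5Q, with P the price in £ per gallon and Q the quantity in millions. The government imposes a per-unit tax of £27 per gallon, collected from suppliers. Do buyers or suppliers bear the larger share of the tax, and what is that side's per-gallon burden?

Suppliers bear the larger share: £15 per gallon.

Rewrite in direct form: Qd = 369 − 2.5P and Qs = 2P + 270.
Without the tax, 369 − 2.5P = 2P + 270 gives 4.5P = 99, so P* = £22 and Q* = 314.
With the tax collected from suppliers, supply shifts: Qs = 2(P − 27) + 270.
Solving gives Q = 284 with buyers paying £34 and suppliers receiving £7 (the £27 wedge).
Per-gallon burden: buyers £12, suppliers £15.
Suppliers take the larger share because supply is less price-elastic here (demand slope 2.5 vs supply slope 2).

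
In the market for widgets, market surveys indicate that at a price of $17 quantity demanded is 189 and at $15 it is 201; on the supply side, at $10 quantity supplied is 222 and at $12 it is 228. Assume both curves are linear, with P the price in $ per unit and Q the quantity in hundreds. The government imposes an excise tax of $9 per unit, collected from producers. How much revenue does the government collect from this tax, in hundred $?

Tax revenue = $1863 hundred.

Demand slope: (201 − 189)/(15 − 17) = -6, so Qd = 291 − 6P.
Supply slope: (228 − 222)/(12 − 10) = 3, so Qs = 3P + 192.
Before the tax: set 291 − 6P = 3P + 192 → P* = $11, Q* = 225.
With the tax collected from producers, supply shifts: Qs = 3(P − 9) + 192.
New equilibrium: buyers pay $14, producers receive $5, Q = 207. (Wedge: Pb − Ps = 9.)
Revenue = t · Q = 9 · 207 = $1863.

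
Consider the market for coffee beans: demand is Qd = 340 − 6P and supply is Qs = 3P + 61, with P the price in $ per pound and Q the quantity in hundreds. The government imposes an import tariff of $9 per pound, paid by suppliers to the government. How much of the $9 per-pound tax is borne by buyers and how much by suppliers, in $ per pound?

Buyers bear $3 per pound; suppliers bear $6 per pound.

Before the tax: set 340 − 6P = 3P + 61 → P* = $31, Q* = 154.
With the tax collected from suppliers, supply shifts: Qs = 3(P − 9) + 61.
New equilibrium: buyers pay $34, suppliers receive $25, Q = 136. (Wedge: Pb − Ps = 9.)
Burden on buyers: $3; on suppliers: $6. (They sum to $9.)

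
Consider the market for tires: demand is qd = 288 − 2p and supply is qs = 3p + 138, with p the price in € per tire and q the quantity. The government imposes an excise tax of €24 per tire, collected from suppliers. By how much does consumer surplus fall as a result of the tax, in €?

Before the tax: set 288 − 2p = 3p + 138 → p* = €30, q* = 228.
With the tax collected from suppliers, supply shifts: qs = 3(p − 24) + 138.
Solving gives q = 199.2 with consumers paying €44.4 and suppliers receiving €20.4 (the €24 wedge).
ΔCS is the trapezoid between Q = 199.2 and Q = 228 of height €14.4: ½ · (228 + 199.2) · 14.4 = €3075.84.

Consumer surplus falls by €3075.84.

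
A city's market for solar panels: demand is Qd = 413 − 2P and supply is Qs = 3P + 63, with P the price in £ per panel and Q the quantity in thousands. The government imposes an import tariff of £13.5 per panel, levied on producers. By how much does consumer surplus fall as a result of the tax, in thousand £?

Before the tax: set 413 − 2P = 3P + 63 → P* = £70, Q* = 273.
With the tax collected from producers, supply shifts: Qs = 3(P − 13.5) + 63.
New equilibrium: buyers pay £78.1, producers receive £64.6, Q = 256.8. (Wedge: Pb − Ps = 13.5.)
ΔCS is the trapezoid between Q = 256.8 and Q = 273 of height £8.1: ½ · (273 + 256.8) · 8.1 = £2145.69.

Consumer surplus falls by £2145.69 thousand.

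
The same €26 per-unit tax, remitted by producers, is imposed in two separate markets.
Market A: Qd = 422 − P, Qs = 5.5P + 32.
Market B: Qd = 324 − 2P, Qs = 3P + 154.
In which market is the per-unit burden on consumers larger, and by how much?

Market A, by €6.4.

Market A: pre-tax P* = €60, Q* = 362; post-tax Q = 340; per-unit burden on consumers = €22.
Market B: pre-tax P* = €34, Q* = 256; post-tax Q = 224.8; per-unit burden on consumers = €15.6.
Difference: €22 vs €15.6 → market A is larger by €6.4.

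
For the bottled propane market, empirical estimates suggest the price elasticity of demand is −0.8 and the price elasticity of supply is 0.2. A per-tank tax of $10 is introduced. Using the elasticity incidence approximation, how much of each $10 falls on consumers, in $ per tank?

Incidence ratio: consumers' share ≈ εs / (εs + |εd|) = 0.2 / (0.2 + 0.8) = 0.2.
So consumers bear ≈ 0.2 × $10 = $2; suppliers bear $8.

Consumers bear ≈ $2 per tank.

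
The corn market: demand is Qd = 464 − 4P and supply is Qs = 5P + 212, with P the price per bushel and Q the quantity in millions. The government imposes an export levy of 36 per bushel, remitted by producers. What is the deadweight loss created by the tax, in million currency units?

Without the tax, 464 − 4P = 5P + 212 gives 9P = 252, so P* = 28 and Q* = 352.
With the tax collected from producers, supply shifts: Qs = 5(P − 36) + 212.
New equilibrium: consumers pay 48, producers receive 12, Q = 272. (Wedge: Pb − Ps = 36.)
Quantity falls by |ΔQ| = |352 − 272| = 80.
DWL = ½ · t · |ΔQ| = ½ · 36 · 80 = 1440.

Deadweight loss = 1440 million.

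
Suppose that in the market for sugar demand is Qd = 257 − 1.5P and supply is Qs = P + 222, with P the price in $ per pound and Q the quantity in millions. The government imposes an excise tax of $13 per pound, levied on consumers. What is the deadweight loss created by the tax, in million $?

Deadweight loss = $50.7 million.

Without the tax, 257 − 1.5P = P + 222 gives 2.5P = 35, so P* = $14 and Q* = 236.
With the tax collected from consumers, demand (in seller-price terms) shifts: Qd = 257 − 1.5(P + 13).
Solving gives Q = 228.2 with consumers paying $19.2 and producers receiving $6.2 (the $13 wedge).
Quantity falls by |ΔQ| = |236 − 228.2| = 7.8.
DWL = ½ · t · |ΔQ| = ½ · 13 · 7.8 = $50.7.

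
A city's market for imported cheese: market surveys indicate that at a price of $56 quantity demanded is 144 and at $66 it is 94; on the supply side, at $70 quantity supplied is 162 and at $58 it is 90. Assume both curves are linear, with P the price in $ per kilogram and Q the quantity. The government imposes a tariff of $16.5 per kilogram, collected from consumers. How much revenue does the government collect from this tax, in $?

Tax revenue = $1138.5.

Demand slope: (94 − 144)/(66 − 56) = -5, so Qd = 424 − 5P.
Supply slope: (90 − 162)/(58 − 70) = 6, so Qs = 6P − 258.
Before the tax: set 424 − 5P = 6P − 258 → P* = $62, Q* = 114.
With the tax collected from consumers, demand (in seller-price terms) shifts: Qd = 424 − 5(P + 16.5).
Solving gives Q = 69 with consumers paying $71 and sellers receiving $54.5 (the $16.5 wedge).
Revenue = t · Q = 16.5 · 69 = $1138.5.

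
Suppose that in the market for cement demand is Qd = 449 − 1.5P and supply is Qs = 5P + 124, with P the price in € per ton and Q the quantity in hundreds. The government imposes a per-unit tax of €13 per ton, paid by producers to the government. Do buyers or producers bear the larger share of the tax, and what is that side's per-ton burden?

Buyers bear the larger share: €10 per ton.

Without the tax, 449 − 1.5P = 5P + 124 gives 6.5P = 325, so P* = €50 and Q* = 374.
With the tax collected from producers, supply shifts: Qs = 5(P − 13) + 124.
New equilibrium: buyers pay €60, producers receive €47, Q = 359. (Wedge: Pb − Ps = 13.)
Per-ton burden: buyers €10, producers €3.
Buyers take the larger share because demand is less price-elastic here (demand slope 1.5 vs supply slope 5).
The less price-elastic side of the market bears the larger share of a per-unit tax.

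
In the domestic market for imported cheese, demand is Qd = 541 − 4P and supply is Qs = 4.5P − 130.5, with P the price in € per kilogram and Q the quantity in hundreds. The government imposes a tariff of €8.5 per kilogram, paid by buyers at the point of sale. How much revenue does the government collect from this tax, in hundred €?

Before the tax: set 541 − 4P = 4.5P − 130.5 → P* = €79, Q* = 225.
With the tax collected from buyers, demand (in seller-price terms) shifts: Qd = 541 − 4(P + 8.5).
New equilibrium: buyers pay €83.5, sellers receive €75, Q = 207. (Wedge: Pb − Ps = 8.5.)
Revenue = t · Q = 8.5 · 207 = €1759.5.

Tax revenue = €1759.5 hundred.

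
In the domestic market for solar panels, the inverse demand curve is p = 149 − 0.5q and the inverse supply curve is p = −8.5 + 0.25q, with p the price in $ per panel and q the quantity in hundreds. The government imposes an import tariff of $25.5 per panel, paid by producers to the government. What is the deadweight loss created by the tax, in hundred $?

Inverting to q(p) form: qd = 298 − 2p; qs = 4p + 34.
Without the tax, 298 − 2p = 4p + 34 gives 6p = 264, so p* = $44 and q* = 210.
With the tax collected from producers, supply shifts: qs = 4(p − 25.5) + 34.
Solving gives q = 176 with buyers paying $61 and producers receiving $35.5 (the $25.5 wedge).
Quantity falls by |ΔQ| = |210 − 176| = 34.
DWL = ½ · t · |ΔQ| = ½ · 25.5 · 34 = $433.5.

Deadweight loss = $433.5 hundred.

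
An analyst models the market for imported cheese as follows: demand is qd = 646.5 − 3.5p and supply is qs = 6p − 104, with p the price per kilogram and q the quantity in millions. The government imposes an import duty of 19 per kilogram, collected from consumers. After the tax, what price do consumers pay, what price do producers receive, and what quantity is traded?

Consumers pay 91; producers receive 72; quantity = 328.

Before the tax: set 646.5 − 3.5p = 6p − 104 → p* = 79, q* = 370.
With the tax collected from consumers, demand (in seller-price terms) shifts: qd = 646.5 − 3.5(p + 19).
Solving gives q = 328 with consumers paying 91 and producers receiving 72 (the 19 wedge).
The less price-elastic side of the market bears the larger share of a per-unit tax.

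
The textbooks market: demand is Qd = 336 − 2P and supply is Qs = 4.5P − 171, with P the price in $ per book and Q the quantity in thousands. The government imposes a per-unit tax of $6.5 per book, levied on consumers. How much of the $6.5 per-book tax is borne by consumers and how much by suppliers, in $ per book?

Before the tax: set 336 − 2P = 4.5P − 171 → P* = $78, Q* = 180.
With the tax collected from consumers, demand (in seller-price terms) shifts: Qd = 336 − 2(P + 6.5).
New equilibrium: consumers pay $82.5, suppliers receive $76, Q = 171. (Wedge: Pb − Ps = 6.5.)
Burden on consumers: $4.5; on suppliers: $2. (They sum to $6.5.)
The less price-elastic side of the market bears the larger share of a per-unit tax.

Consumers bear $4.5 per book; suppliers bear $2 per book.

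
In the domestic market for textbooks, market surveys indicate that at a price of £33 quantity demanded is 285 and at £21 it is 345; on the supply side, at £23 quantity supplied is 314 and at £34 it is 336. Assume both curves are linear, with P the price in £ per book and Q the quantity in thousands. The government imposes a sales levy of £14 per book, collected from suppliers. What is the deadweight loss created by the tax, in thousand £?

Deadweight loss = £140 thousand.

Demand slope: (345 − 285)/(21 − 33) = -5, so Qd = 450 − 5P.
Supply slope: (336 − 314)/(34 − 23) = 2, so Qs = 2P + 268.
Without the tax, 450 − 5P = 2P + 268 gives 7P = 182, so P* = £26 and Q* = 320.
With the tax collected from suppliers, supply shifts: Qs = 2(P − 14) + 268.
New equilibrium: consumers pay £30, suppliers receive £16, Q = 300. (Wedge: Pb − Ps = 14.)
Quantity falls by |ΔQ| = |320 − 300| = 20.
DWL = ½ · t · |ΔQ| = ½ · 14 · 20 = £140.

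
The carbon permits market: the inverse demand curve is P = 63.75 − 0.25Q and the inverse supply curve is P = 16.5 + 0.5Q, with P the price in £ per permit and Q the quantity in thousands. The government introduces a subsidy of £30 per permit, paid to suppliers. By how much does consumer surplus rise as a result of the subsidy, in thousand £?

Consumer surplus rises by £830 thousand.

Rewrite in direct form: Qd = 255 − 4P and Qs = 2P − 33.
Before the subsidy: set 255 − 4P = 2P − 33 → P* = £48, Q* = 63.
With a per-unit subsidy paid to suppliers, each receives P + 30 per unit sold, so supply becomes Qs = 2(P + 30) − 33.
Solving gives Q = 103 with consumers paying £38 and suppliers receiving £68 (the £30 wedge).
ΔCS is the trapezoid between Q = 103 and Q = 63 of height £10: ½ · (63 + 103) · 10 = £830.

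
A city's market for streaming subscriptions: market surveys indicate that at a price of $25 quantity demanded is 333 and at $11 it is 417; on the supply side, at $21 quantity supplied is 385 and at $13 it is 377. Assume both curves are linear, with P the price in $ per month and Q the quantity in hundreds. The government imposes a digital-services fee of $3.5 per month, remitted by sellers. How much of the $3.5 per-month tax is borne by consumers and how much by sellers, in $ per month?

Demand slope: (417 − 333)/(11 − 25) = -6, so Qd = 483 − 6P.
Supply slope: (377 − 385)/(13 − 21) = 1, so Qs = P + 364.
Without the tax, 483 − 6P = P + 364 gives 7P = 119, so P* = $17 and Q* = 381.
With the tax collected from sellers, supply shifts: Qs = (P − 3.5) + 364.
New equilibrium: consumers pay $17.5, sellers receive $14, Q = 378. (Wedge: Pb − Ps = 3.5.)
Burden on consumers: $0.5; on sellers: $3. (They sum to $3.5.)
The less price-elastic side of the market bears the larger share of a per-unit tax.

Consumers bear $0.5 per month; sellers bear $3 per month.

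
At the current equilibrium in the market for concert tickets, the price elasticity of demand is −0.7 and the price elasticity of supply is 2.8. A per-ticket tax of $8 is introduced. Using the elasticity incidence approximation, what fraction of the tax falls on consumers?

Incidence ratio: consumers' share ≈ εs / (εs + |εd|) = 2.8 / (2.8 + 0.7) = 0.8.
Supply is the more elastic side, so consumers bear the larger share.

Consumers' share ≈ 0.8.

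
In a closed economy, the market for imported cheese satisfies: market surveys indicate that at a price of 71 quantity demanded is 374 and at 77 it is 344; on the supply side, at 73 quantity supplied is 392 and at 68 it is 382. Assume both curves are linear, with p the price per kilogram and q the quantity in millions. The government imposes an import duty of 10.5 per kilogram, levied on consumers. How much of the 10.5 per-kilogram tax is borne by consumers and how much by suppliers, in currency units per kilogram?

Consumers bear 3 per kilogram; suppliers bear 7.5 per kilogram.

Demand slope: (344 − 374)/(77 − 71) = -5, so qd = 729 − 5p.
Supply slope: (382 − 392)/(68 − 73) = 2, so qs = 2p + 246.
Without the tax, 729 − 5p = 2p + 246 gives 7p = 483, so p* = 69 and q* = 384.
With the tax collected from consumers, demand (in seller-price terms) shifts: qd = 729 − 5(p + 10.5).
Solving gives q = 369 with consumers paying 72 and suppliers receiving 61.5 (the 10.5 wedge).
Burden on consumers: 3; on suppliers: 7.5. (They sum to 10.5.)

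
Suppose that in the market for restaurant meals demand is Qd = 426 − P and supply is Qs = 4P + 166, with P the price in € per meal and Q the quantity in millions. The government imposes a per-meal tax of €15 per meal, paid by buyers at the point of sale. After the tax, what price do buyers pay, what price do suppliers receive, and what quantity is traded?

Before the tax: set 426 − P = 4P + 166 → P* = €52, Q* = 374.
With the tax collected from buyers, demand (in seller-price terms) shifts: Qd = 426 − (P + 15).
Solving gives Q = 362 with buyers paying €64 and suppliers receiving €49 (the €15 wedge).

Buyers pay €64; suppliers receive €49; quantity = 362.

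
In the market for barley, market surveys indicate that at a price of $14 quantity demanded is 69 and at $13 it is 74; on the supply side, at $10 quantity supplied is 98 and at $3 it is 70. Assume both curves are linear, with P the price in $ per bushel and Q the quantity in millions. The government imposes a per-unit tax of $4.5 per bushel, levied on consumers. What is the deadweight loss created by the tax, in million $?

Demand slope: (74 − 69)/(13 − 14) = -5, so Qd = 139 − 5P.
Supply slope: (70 − 98)/(3 − 10) = 4, so Qs = 4P + 58.
Without the tax, 139 − 5P = 4P + 58 gives 9P = 81, so P* = $9 and Q* = 94.
With the tax collected from consumers, demand (in seller-price terms) shifts: Qd = 139 − 5(P + 4.5).
New equilibrium: consumers pay $11, suppliers receive $6.5, Q = 84. (Wedge: Pb − Ps = 4.5.)
Quantity falls by |ΔQ| = |94 − 84| = 10.
DWL = ½ · t · |ΔQ| = ½ · 4.5 · 10 = $22.5.

Deadweight loss = $22.5 million.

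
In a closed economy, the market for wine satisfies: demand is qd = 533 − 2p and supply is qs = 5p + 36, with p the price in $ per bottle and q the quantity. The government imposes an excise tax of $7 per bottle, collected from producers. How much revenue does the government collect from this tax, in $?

Before the tax: set 533 − 2p = 5p + 36 → p* = $71, q* = 391.
With the tax collected from producers, supply shifts: qs = 5(p − 7) + 36.
Solving gives q = 381 with consumers paying $76 and producers receiving $69 (the $7 wedge).
Revenue = t · Q = 7 · 381 = $2667.

Tax revenue = $2667.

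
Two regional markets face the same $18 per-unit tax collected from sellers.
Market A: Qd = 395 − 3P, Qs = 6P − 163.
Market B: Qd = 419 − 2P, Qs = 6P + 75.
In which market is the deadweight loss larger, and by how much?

Market A: pre-tax P* = $62, Q* = 209; post-tax Q = 173; deadweight loss = $324.
Market B: pre-tax P* = $43, Q* = 333; post-tax Q = 306; deadweight loss = $243.
Difference: $324 vs $243 → market A is larger by $81.

Market A, by $81.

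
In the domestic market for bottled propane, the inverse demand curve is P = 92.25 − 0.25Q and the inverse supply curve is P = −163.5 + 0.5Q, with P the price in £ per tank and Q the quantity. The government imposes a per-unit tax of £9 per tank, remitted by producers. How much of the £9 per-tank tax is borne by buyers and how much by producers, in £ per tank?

Buyers bear £3 per tank; producers bear £6 per tank.

Inverting to Q(P) form: Qd = 369 − 4P; Qs = 2P + 327.
Without the tax, 369 − 4P = 2P + 327 gives 6P = 42, so P* = £7 and Q* = 341.
With the tax collected from producers, supply shifts: Qs = 2(P − 9) + 327.
Solving gives Q = 329 with buyers paying £10 and producers receiving £1 (the £9 wedge).
Burden on buyers: £3; on producers: £6. (They sum to £9.)
The less price-elastic side of the market bears the larger share of a per-unit tax.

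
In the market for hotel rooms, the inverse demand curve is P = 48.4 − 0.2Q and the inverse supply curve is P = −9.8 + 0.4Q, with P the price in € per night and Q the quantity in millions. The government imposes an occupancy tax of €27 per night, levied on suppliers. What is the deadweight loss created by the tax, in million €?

Deadweight loss = €607.5 million.

Inverting to Q(P) form: Qd = 242 − 5P; Qs = 2.5P + 24.5.
Without the tax, 242 − 5P = 2.5P + 24.5 gives 7.5P = 217.5, so P* = €29 and Q* = 97.
With the tax collected from suppliers, supply shifts: Qs = 2.5(P − 27) + 24.5.
New equilibrium: consumers pay €38, suppliers receive €11, Q = 52. (Wedge: Pb − Ps = 27.)
Quantity falls by |ΔQ| = |97 − 52| = 45.
DWL = ½ · t · |ΔQ| = ½ · 27 · 45 = €607.5.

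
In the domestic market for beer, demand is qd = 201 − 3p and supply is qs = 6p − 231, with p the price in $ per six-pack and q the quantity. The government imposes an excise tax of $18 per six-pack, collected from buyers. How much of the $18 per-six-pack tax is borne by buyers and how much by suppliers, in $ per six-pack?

Buyers bear $12 per six-pack; suppliers bear $6 per six-pack.

Without the tax, 201 − 3p = 6p − 231 gives 9p = 432, so p* = $48 and q* = 57.
With the tax collected from buyers, demand (in seller-price terms) shifts: qd = 201 − 3(p + 18).
New equilibrium: buyers pay $60, suppliers receive $42, q = 21. (Wedge: pb − ps = 18.)
Burden on buyers: $12; on suppliers: $6. (They sum to $18.)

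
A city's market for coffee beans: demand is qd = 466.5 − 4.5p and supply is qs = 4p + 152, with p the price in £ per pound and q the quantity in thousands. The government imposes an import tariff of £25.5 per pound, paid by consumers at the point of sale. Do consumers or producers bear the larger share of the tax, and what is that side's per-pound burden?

Without the tax, 466.5 − 4.5p = 4p + 152 gives 8.5p = 314.5, so p* = £37 and q* = 300.
With the tax collected from consumers, demand (in seller-price terms) shifts: qd = 466.5 − 4.5(p + 25.5).
New equilibrium: consumers pay £49, producers receive £23.5, q = 246. (Wedge: pb − ps = 25.5.)
Per-pound burden: consumers £12, producers £13.5.
Producers take the larger share because supply is less price-elastic here (demand slope 4.5 vs supply slope 4).

Producers bear the larger share: £13.5 per pound.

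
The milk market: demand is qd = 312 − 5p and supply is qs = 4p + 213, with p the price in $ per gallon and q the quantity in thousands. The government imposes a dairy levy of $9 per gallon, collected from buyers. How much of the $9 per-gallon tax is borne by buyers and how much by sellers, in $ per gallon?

Without the tax, 312 − 5p = 4p + 213 gives 9p = 99, so p* = $11 and q* = 257.
With the tax collected from buyers, demand (in seller-price terms) shifts: qd = 312 − 5(p + 9).
Solving gives q = 237 with buyers paying $15 and sellers receiving $6 (the $9 wedge).
Burden on buyers: $4; on sellers: $5. (They sum to $9.)

Buyers bear $4 per gallon; sellers bear $5 per gallon.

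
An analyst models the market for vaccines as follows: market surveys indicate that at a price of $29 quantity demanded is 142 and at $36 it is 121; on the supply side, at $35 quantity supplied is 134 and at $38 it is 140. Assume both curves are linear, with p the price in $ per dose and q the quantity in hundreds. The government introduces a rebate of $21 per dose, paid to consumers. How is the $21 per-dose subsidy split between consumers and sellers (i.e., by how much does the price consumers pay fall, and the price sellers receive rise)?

Demand slope: (121 − 142)/(36 − 29) = -3, so qd = 229 − 3p.
Supply slope: (140 − 134)/(38 − 35) = 2, so qs = 2p + 64.
Without the subsidy, 229 − 3p = 2p + 64 gives 5p = 165, so p* = $33 and q* = 130.
With a per-unit subsidy paid to consumers, each effectively pays p − 21, so demand becomes qd = 229 − 3(p − 21).
Solving gives q = 155.2 with consumers paying $24.6 and sellers receiving $45.6 (the $21 wedge).
Gain to consumers: $8.4; to sellers: $12.6. (They sum to $21.)

Consumers gain $8.4 per dose; sellers gain $12.6 per dose.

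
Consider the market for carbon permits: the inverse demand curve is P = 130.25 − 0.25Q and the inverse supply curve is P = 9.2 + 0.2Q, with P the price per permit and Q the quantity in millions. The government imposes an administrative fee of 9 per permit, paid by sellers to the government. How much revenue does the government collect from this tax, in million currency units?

Inverting to Q(P) form: Qd = 521 − 4P; Qs = 5P − 46.
Without the tax, 521 − 4P = 5P − 46 gives 9P = 567, so P* = 63 and Q* = 269.
With the tax collected from sellers, supply shifts: Qs = 5(P − 9) − 46.
Solving gives Q = 249 with consumers paying 68 and sellers receiving 59 (the 9 wedge).
Revenue = t · Q = 9 · 249 = 2241.

Tax revenue = 2241 million.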